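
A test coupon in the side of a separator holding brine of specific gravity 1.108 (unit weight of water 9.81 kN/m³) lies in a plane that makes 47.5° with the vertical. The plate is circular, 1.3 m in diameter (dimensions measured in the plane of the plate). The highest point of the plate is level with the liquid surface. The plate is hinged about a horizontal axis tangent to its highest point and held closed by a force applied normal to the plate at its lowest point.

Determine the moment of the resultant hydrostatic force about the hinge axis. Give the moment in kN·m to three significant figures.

γ = 1.108 × 9.81 = 10.86948 kN/m³.
The plate makes 47.5° with the vertical, i.e. θ = 90° − 47.5° = 42.5° to the horizontal. Measuring y along the incline from the free-surface line, vertical depth h = y·sinθ with sinθ = 0.675590.
The centroid is at the centre, 0.65 m below the top of the plate, so y_c = 0.65 m and h_c = 0.65 × 0.675590 = 0.439134 m.
A = π(0.65)² = 1.32732 m².
Resultant F = γ·h_c·A = 10.86948 × 0.439134 × 1.32732 = 6.33551 kN.
I_c = πr⁴/4 = π × 0.65⁴/4 = 0.140198 m⁴.
Centre of pressure: y_p = y_c + I_c/(y_c·A) = 0.65 + 0.140198/(0.65 × 1.32732) = 0.65 + 0.1625 = 0.8125 m along the plane.
The resultant acts 0.65 + 0.1625 = 0.8125 m (along the plate) below the hinge at the top edge, so the moment about the hinge is M = F × 0.8125 = 6.33551 × 0.8125 = 5.1476 kN·m.

M ≈ 5.15 kN·m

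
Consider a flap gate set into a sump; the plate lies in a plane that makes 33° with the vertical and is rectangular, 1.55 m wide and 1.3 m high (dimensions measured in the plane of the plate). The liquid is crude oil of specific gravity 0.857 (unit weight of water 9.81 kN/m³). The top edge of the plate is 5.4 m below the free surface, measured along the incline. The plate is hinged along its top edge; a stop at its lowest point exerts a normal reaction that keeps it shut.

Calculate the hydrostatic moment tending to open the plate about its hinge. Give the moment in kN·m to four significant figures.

M ≈ 57.87 kN·m

γ = 0.857 × 9.81 = 8.40717 kN/m³.
The plate makes 33° with the vertical, i.e. θ = 90° − 33° = 57° to the horizontal. Measuring y along the incline from the free-surface line, vertical depth h = y·sinθ with sinθ = 0.838671.
The centroid lies 1.3/2 = 0.65 m below the top edge, so y_c = 5.4 + 0.65 = 6.05 m and h_c = 6.05 × 0.838671 = 5.07396 m.
A = 1.55 × 1.3 = 2.015 m².
Resultant F = γ·h_c·A = 8.40717 × 5.07396 × 2.015 = 85.9552 kN.
I_c = b·h³/12 = 1.55 × 1.3³/12 = 0.283779 m⁴.
Centre of pressure: y_p = y_c + I_c/(y_c·A) = 6.05 + 0.283779/(6.05 × 2.015) = 6.05 + 0.0232782 = 6.07328 m along the plane.
The resultant acts 0.65 + 0.0232782 = 0.673278 m (along the plate) below the hinge at the top edge, so the moment about the hinge is M = F × 0.673278 = 85.9552 × 0.673278 = 57.8717 kN·m.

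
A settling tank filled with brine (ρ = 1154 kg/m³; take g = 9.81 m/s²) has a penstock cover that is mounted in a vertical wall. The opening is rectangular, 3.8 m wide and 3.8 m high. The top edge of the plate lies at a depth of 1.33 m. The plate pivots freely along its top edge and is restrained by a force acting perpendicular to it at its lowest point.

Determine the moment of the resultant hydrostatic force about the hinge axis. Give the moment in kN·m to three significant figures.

γ = ρg = 1154 × 9.81 / 1000 = 11.32074 kN/m³.
The centroid lies 3.8/2 = 1.9 m below the top edge, so the centroid depth is h_c = 1.33 + 1.9 = 3.23 m.
A = 3.8 × 3.8 = 14.44 m².
Resultant F = γ·h_c·A = 11.32074 × 3.23 × 14.44 = 528.013 kN.
I_c = b·h³/12 = 3.8 × 3.8³/12 = 17.3761 m⁴.
Centre of pressure: y_p = y_c + I_c/(y_c·A) = 3.23 + 17.3761/(3.23 × 14.44) = 3.23 + 0.372548 = 3.60255 m along the plane.
The resultant acts 1.9 + 0.372548 = 2.27255 m (along the plate) below the hinge at the top edge, so the moment about the hinge is M = F × 2.27255 = 528.013 × 2.27255 = 1199.94 kN·m.

M ≈ 1200 kN·m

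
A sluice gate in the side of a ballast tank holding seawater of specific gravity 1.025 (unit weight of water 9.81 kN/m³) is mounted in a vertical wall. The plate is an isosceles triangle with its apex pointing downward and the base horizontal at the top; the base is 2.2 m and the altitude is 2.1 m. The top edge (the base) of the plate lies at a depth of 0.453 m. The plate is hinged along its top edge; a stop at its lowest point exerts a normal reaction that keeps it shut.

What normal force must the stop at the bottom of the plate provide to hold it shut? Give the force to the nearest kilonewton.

γ = 1.025 × 9.81 = 10.05525 kN/m³.
With the apex down, the centroid sits h/3 = 2.1/3 = 0.7 m below the base (the top edge), so the centroid depth is h_c = 0.453 + 0.7 = 1.153 m.
A = ½ × 2.2 × 2.1 = 2.31 m².
Resultant F = γ·h_c·A = 10.05525 × 1.153 × 2.31 = 26.7815 kN.
I_c = b·h³/36 = 2.2 × 2.1³/36 = 0.56595 m⁴.
Centre of pressure: y_p = y_c + I_c/(y_c·A) = 1.153 + 0.56595/(1.153 × 2.31) = 1.153 + 0.212489 = 1.36549 m along the plane.
The resultant acts 0.7 + 0.212489 = 0.912489 m (along the plate) below the hinge at the top edge, so the moment about the hinge is M = F × 0.912489 = 26.7815 × 0.912489 = 24.4378 kN·m.
A normal force at the bottom, 2.1 m from the hinge, must supply this moment: P = 24.4378/2.1 = 11.637 kN.

P ≈ 12 kN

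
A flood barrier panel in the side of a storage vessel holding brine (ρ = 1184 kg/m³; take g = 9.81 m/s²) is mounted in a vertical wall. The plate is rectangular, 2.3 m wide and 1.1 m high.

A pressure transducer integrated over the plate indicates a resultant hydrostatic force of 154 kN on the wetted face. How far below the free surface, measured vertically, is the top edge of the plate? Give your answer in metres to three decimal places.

d_top ≈ 4.691 m

γ = ρg = 1184 × 9.81 / 1000 = 11.61504 kN/m³.
A = 2.3 × 1.1 = 2.53 m².
From F = γ·h_c·A, the centroid depth is h_c = 154/(11.61504 × 2.53) = 5.24058 m.
The centroid lies 1.1/2 = 0.55 m below the top edge, so the top edge sits at h_top = 5.24058 − 0.55 = 4.69058 m below the surface.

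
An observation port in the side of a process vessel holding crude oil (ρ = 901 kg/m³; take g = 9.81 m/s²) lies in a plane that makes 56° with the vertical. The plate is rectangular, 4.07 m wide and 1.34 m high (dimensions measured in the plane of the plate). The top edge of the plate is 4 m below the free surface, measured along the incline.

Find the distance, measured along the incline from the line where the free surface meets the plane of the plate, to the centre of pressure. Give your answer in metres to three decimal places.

γ = ρg = 901 × 9.81 / 1000 = 8.83881 kN/m³.
The plate makes 56° with the vertical, i.e. θ = 90° − 56° = 34° to the horizontal. Measuring y along the incline from the free-surface line, vertical depth h = y·sinθ with sinθ = 0.559193.
The centroid lies 1.34/2 = 0.67 m below the top edge, so y_c = 4 + 0.67 = 4.67 m and h_c = 4.67 × 0.559193 = 2.61143 m.
A = 4.07 × 1.34 = 5.4538 m².
Resultant F = γ·h_c·A = 8.83881 × 2.61143 × 5.4538 = 125.884 kN.
I_c = b·h³/12 = 4.07 × 1.34³/12 = 0.81607 m⁴.
Centre of pressure: y_p = y_c + I_c/(y_c·A) = 4.67 + 0.81607/(4.67 × 5.4538) = 4.67 + 0.0320414 = 4.70204 m along the plane.

y_p = 4.702 m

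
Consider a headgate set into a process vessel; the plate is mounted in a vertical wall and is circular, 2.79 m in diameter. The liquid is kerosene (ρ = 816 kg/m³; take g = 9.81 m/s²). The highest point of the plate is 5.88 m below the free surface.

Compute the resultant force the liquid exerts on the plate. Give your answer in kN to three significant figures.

γ = ρg = 816 × 9.81 / 1000 = 8.00496 kN/m³.
The centroid is at the centre, 1.395 m below the top of the plate, so the centroid depth is h_c = 5.88 + 1.395 = 7.275 m.
A = π(1.395)² = 6.11362 m².
Resultant F = γ·h_c·A = 8.00496 × 7.275 × 6.11362 = 356.033 kN.

F ≈ 356 kN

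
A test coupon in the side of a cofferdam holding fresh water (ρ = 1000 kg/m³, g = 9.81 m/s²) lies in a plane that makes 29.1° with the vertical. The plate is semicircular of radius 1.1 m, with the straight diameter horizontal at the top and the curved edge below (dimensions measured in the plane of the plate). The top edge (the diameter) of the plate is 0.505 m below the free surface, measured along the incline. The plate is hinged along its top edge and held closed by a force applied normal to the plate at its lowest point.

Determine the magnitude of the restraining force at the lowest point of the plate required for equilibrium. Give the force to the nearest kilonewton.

P ≈ 8 kN

γ = ρg = 1000 × 9.81 = 9810 N/m³ = 9.81 kN/m³.
The plate makes 29.1° with the vertical, i.e. θ = 90° − 29.1° = 60.9° to the horizontal. Measuring y along the incline from the free-surface line, vertical depth h = y·sinθ with sinθ = 0.873772.
The centroid of a semicircle lies 4r/(3π) = 0.466854 m from the diameter, here below the top edge, so y_c = 0.505 + 0.466854 = 0.971854 m and h_c = 0.971854 × 0.873772 = 0.849179 m.
A = πr²/2 = π × 1.1²/2 = 1.90066 m².
Resultant F = γ·h_c·A = 9.81 × 0.849179 × 1.90066 = 15.8333 kN.
I_c = (π/8 − 8/(9π))·r⁴ = 0.109757 × 1.1⁴ = 0.160695 m⁴.
Centre of pressure: y_p = y_c + I_c/(y_c·A) = 0.971854 + 0.160695/(0.971854 × 1.90066) = 0.971854 + 0.0869955 = 1.05885 m along the plane.
The resultant acts 0.466854 + 0.0869955 = 0.553849 m (along the plate) below the hinge at the top edge, so the moment about the hinge is M = F × 0.553849 = 15.8333 × 0.553849 = 8.76926 kN·m.
A normal force at the bottom, 1.1 m from the hinge, must supply this moment: P = 8.76926/1.1 = 7.97205 kN.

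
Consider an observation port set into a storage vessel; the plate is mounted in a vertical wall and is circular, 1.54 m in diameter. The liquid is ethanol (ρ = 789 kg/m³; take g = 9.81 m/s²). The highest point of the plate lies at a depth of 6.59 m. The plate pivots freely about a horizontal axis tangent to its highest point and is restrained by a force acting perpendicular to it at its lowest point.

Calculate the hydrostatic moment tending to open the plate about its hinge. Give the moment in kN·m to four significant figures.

γ = ρg = 789 × 9.81 / 1000 = 7.74009 kN/m³.
The centroid is at the centre, 0.77 m below the top of the plate, so the centroid depth is h_c = 6.59 + 0.77 = 7.36 m.
A = π(0.77)² = 1.86265 m².
Resultant F = γ·h_c·A = 7.74009 × 7.36 × 1.86265 = 106.11 kN.
I_c = πr⁴/4 = π × 0.77⁴/4 = 0.276091 m⁴.
Centre of pressure: y_p = y_c + I_c/(y_c·A) = 7.36 + 0.276091/(7.36 × 1.86265) = 7.36 + 0.0201392 = 7.38014 m along the plane.
The resultant acts 0.77 + 0.0201392 = 0.790139 m (along the plate) below the hinge at the top edge, so the moment about the hinge is M = F × 0.790139 = 106.11 × 0.790139 = 83.8416 kN·m.

M ≈ 83.84 kN·m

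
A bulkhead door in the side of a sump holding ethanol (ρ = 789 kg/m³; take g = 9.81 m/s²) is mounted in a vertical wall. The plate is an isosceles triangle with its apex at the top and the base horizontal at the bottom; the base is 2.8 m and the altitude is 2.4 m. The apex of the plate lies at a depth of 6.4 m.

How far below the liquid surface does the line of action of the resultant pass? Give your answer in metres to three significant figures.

γ = ρg = 789 × 9.81 / 1000 = 7.74009 kN/m³.
With the apex up, the centroid sits 2h/3 = 2 × 2.4/3 = 1.6 m below the apex, so the centroid depth is h_c = 6.4 + 1.6 = 8 m.
A = ½ × 2.8 × 2.4 = 3.36 m².
Resultant F = γ·h_c·A = 7.74009 × 8 × 3.36 = 208.054 kN.
I_c = b·h³/36 = 2.8 × 2.4³/36 = 1.0752 m⁴.
Centre of pressure: y_p = y_c + I_c/(y_c·A) = 8 + 1.0752/(8 × 3.36) = 8 + 0.04 = 8.04 m along the plane.

h_p = 8.04 m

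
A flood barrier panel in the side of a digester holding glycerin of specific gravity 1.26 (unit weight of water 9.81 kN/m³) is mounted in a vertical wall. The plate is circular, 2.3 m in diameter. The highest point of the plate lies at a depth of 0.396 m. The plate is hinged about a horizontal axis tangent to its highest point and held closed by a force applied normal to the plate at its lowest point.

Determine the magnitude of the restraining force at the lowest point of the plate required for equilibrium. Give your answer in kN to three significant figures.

γ = 1.26 × 9.81 = 12.3606 kN/m³.
The centroid is at the centre, 1.15 m below the top of the plate, so the centroid depth is h_c = 0.396 + 1.15 = 1.546 m.
A = π(1.15)² = 4.15476 m².
Resultant F = γ·h_c·A = 12.3606 × 1.546 × 4.15476 = 79.3953 kN.
I_c = πr⁴/4 = π × 1.15⁴/4 = 1.37367 m⁴.
Centre of pressure: y_p = y_c + I_c/(y_c·A) = 1.546 + 1.37367/(1.546 × 4.15476) = 1.546 + 0.213859 = 1.75986 m along the plane.
The resultant acts 1.15 + 0.213859 = 1.36386 m (along the plate) below the hinge at the top edge, so the moment about the hinge is M = F × 1.36386 = 79.3953 × 1.36386 = 108.284 kN·m.
A normal force at the bottom, 2.3 m from the hinge, must supply this moment: P = 108.284/2.3 = 47.08 kN.

P ≈ 47.1 kN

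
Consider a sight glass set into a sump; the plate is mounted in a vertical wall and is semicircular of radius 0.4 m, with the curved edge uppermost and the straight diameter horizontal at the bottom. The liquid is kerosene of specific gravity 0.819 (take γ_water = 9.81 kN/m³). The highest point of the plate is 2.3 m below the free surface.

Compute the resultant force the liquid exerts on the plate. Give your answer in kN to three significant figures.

γ = 0.819 × 9.81 = 8.03439 kN/m³.
The centroid lies 4r/(3π) = 0.169765 m above the diameter, so r − 4r/(3π) = 0.4 − 0.169765 = 0.230235 m below the topmost point, so the centroid depth is h_c = 2.3 + 0.230235 = 2.53023 m.
A = πr²/2 = π × 0.4²/2 = 0.251327 m².
Resultant F = γ·h_c·A = 8.03439 × 2.53023 × 0.251327 = 5.10919 kN.

F ≈ 5.11 kN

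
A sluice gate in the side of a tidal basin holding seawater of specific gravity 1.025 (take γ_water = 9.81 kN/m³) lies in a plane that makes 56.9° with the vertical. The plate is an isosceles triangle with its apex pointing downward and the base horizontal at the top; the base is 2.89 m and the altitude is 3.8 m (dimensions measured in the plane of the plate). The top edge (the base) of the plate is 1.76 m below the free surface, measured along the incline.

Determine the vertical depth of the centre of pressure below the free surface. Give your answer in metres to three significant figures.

γ = 1.025 × 9.81 = 10.05525 kN/m³.
The plate makes 56.9° with the vertical, i.e. θ = 90° − 56.9° = 33.1° to the horizontal. Measuring y along the incline from the free-surface line, vertical depth h = y·sinθ with sinθ = 0.546102.
With the apex down, the centroid sits h/3 = 3.8/3 = 1.26667 m below the base (the top edge), so y_c = 1.76 + 1.26667 = 3.02667 m and h_c = 3.02667 × 0.546102 = 1.65287 m.
A = ½ × 2.89 × 3.8 = 5.491 m².
Resultant F = γ·h_c·A = 10.05525 × 1.65287 × 5.491 = 91.2605 kN.
I_c = b·h³/36 = 2.89 × 3.8³/36 = 4.405 m⁴.
Centre of pressure: y_p = y_c + I_c/(y_c·A) = 3.02667 + 4.405/(3.02667 × 5.491) = 3.02667 + 0.265051 = 3.29172 m along the plane.
Vertically, h_p = y_p·sinθ = 3.29172 × 0.546102 = 1.79761 m.

h_p = 1.80 m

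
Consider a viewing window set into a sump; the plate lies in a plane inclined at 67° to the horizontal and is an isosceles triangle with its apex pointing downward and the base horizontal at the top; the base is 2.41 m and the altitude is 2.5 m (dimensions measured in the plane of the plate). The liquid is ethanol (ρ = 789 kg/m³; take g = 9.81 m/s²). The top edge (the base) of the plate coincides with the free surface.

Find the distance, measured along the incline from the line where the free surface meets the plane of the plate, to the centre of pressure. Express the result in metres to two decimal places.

y_p = 1.25 m

γ = ρg = 789 × 9.81 / 1000 = 7.74009 kN/m³.
Let θ = 67° be the plate's angle to the horizontal; measure y along the incline from where the plane meets the free surface. Vertical depth h = y·sinθ with sinθ = 0.920505.
With the apex down, the centroid sits h/3 = 2.5/3 = 0.833333 m below the base (the top edge), so y_c = 0.833333 m and h_c = 0.833333 × 0.920505 = 0.767087 m.
A = ½ × 2.41 × 2.5 = 3.0125 m².
Resultant F = γ·h_c·A = 7.74009 × 0.767087 × 3.0125 = 17.8862 kN.
I_c = b·h³/36 = 2.41 × 2.5³/36 = 1.04601 m⁴.
Centre of pressure: y_p = y_c + I_c/(y_c·A) = 0.833333 + 1.04601/(0.833333 × 3.0125) = 0.833333 + 0.416668 = 1.25 m along the plane.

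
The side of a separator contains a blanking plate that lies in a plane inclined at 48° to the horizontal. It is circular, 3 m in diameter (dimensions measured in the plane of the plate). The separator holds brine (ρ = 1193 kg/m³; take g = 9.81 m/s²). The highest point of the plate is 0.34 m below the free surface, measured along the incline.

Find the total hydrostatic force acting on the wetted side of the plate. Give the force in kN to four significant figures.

γ = ρg = 1193 × 9.81 / 1000 = 11.70333 kN/m³.
Let θ = 48° be the plate's angle to the horizontal; measure y along the incline from where the plane meets the free surface. Vertical depth h = y·sinθ with sinθ = 0.743145.
The centroid is at the centre, 1.5 m below the top of the plate, so y_c = 0.34 + 1.5 = 1.84 m and h_c = 1.84 × 0.743145 = 1.36739 m.
A = π(1.5)² = 7.06858 m².
Resultant F = γ·h_c·A = 11.70333 × 1.36739 × 7.06858 = 113.119 kN.

F ≈ 113.1 kN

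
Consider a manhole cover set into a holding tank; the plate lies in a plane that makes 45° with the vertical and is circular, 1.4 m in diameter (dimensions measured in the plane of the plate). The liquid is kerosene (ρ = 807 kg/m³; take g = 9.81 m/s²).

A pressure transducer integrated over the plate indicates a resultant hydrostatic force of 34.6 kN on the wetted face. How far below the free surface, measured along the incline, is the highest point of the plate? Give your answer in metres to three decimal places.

γ = ρg = 807 × 9.81 / 1000 = 7.91667 kN/m³.
A = π(0.7)² = 1.53938 m².
From F = γ·h_c·A, the centroid depth is h_c = 34.6/(7.91667 × 1.53938) = 2.83915 m.
The plate makes 45° with the vertical, i.e. θ = 90° − 45° = 45° to the horizontal. Measuring y along the incline from the free-surface line, vertical depth h = y·sinθ with sinθ = 0.707107.
Along the incline, y_c = h_c/sinθ = 2.83915/0.707107 = 4.01516 m.
The centroid is at the centre, 0.7 m below the top of the plate, so the highest point sits at y_top = 4.01516 − 0.7 = 3.31516 m along the incline.

y_top ≈ 3.315 m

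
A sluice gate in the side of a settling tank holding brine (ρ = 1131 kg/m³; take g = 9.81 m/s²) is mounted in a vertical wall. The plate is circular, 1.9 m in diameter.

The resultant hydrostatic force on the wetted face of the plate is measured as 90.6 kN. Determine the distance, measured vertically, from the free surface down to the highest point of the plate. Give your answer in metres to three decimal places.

γ = ρg = 1131 × 9.81 / 1000 = 11.09511 kN/m³.
A = π(0.95)² = 2.83529 m².
From F = γ·h_c·A, the centroid depth is h_c = 90.6/(11.09511 × 2.83529) = 2.88004 m.
The centroid is at the centre, 0.95 m below the top of the plate, so the highest point sits at h_top = 2.88004 − 0.95 = 1.93004 m below the surface.

d_top ≈ 1.930 m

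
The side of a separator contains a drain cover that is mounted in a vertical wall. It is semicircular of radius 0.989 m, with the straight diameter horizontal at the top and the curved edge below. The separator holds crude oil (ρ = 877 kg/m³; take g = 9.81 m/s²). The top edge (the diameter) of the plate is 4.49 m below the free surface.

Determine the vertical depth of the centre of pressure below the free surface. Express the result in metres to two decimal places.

γ = ρg = 877 × 9.81 / 1000 = 8.60337 kN/m³.
The centroid of a semicircle lies 4r/(3π) = 0.419745 m from the diameter, here below the top edge, so the centroid depth is h_c = 4.49 + 0.419745 = 4.90975 m.
A = πr²/2 = π × 0.989²/2 = 1.53643 m².
Resultant F = γ·h_c·A = 8.60337 × 4.90975 × 1.53643 = 64.8994 kN.
I_c = (π/8 − 8/(9π))·r⁴ = 0.109757 × 0.989⁴ = 0.105007 m⁴.
Centre of pressure: y_p = y_c + I_c/(y_c·A) = 4.90975 + 0.105007/(4.90975 × 1.53643) = 4.90975 + 0.0139202 = 4.92367 m along the plane.

h_p = 4.92 m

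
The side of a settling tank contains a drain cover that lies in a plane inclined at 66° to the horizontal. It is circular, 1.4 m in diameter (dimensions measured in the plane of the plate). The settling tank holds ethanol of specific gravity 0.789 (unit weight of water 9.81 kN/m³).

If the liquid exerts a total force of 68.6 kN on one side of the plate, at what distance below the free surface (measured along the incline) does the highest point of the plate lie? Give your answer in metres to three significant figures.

y_top ≈ 5.60 m

γ = 0.789 × 9.81 = 7.74009 kN/m³.
A = π(0.7)² = 1.53938 m².
From F = γ·h_c·A, the centroid depth is h_c = 68.6/(7.74009 × 1.53938) = 5.75748 m.
Let θ = 66° be the plate's angle to the horizontal; measure y along the incline from where the plane meets the free surface. Vertical depth h = y·sinθ with sinθ = 0.913545.
Along the incline, y_c = h_c/sinθ = 5.75748/0.913545 = 6.30235 m.
The centroid is at the centre, 0.7 m below the top of the plate, so the highest point sits at y_top = 6.30235 − 0.7 = 5.60235 m along the incline.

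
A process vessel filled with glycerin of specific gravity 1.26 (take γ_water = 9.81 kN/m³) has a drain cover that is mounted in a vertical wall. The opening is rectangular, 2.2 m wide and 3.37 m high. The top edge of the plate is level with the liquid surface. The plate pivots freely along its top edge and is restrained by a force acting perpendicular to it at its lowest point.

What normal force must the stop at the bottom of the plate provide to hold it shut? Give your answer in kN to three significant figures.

P ≈ 103 kN

γ = 1.26 × 9.81 = 12.3606 kN/m³.
The centroid lies 3.37/2 = 1.685 m below the top edge, so the centroid depth is h_c = 1.685 m.
A = 2.2 × 3.37 = 7.414 m².
Resultant F = γ·h_c·A = 12.3606 × 1.685 × 7.414 = 154.416 kN.
I_c = b·h³/12 = 2.2 × 3.37³/12 = 7.01667 m⁴.
Centre of pressure: y_p = y_c + I_c/(y_c·A) = 1.685 + 7.01667/(1.685 × 7.414) = 1.685 + 0.561667 = 2.24667 m along the plane.
The resultant acts 1.685 + 0.561667 = 2.24667 m (along the plate) below the hinge at the top edge, so the moment about the hinge is M = F × 2.24667 = 154.416 × 2.24667 = 346.922 kN·m.
A normal force at the bottom, 3.37 m from the hinge, must supply this moment: P = 346.922/3.37 = 102.944 kN.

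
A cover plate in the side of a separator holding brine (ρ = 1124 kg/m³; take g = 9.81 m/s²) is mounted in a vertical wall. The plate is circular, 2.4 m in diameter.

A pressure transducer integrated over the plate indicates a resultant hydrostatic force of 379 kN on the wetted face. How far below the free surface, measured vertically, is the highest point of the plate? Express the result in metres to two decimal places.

d_top ≈ 6.40 m

γ = ρg = 1124 × 9.81 / 1000 = 11.02644 kN/m³.
A = π(1.2)² = 4.52389 m².
From F = γ·h_c·A, the centroid depth is h_c = 379/(11.02644 × 4.52389) = 7.59787 m.
The centroid is at the centre, 1.2 m below the top of the plate, so the highest point sits at h_top = 7.59787 − 1.2 = 6.39787 m below the surface.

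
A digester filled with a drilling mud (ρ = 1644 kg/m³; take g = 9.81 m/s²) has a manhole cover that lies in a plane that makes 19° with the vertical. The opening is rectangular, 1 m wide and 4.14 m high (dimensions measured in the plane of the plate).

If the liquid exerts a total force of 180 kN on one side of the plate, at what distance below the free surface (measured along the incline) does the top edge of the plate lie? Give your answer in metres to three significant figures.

y_top ≈ 0.781 m

γ = ρg = 1644 × 9.81 / 1000 = 16.12764 kN/m³.
A = 1 × 4.14 = 4.14 m².
From F = γ·h_c·A, the centroid depth is h_c = 180/(16.12764 × 4.14) = 2.69588 m.
The plate makes 19° with the vertical, i.e. θ = 90° − 19° = 71° to the horizontal. Measuring y along the incline from the free-surface line, vertical depth h = y·sinθ with sinθ = 0.945519.
Along the incline, y_c = h_c/sinθ = 2.69588/0.945519 = 2.85122 m.
The centroid lies 4.14/2 = 2.07 m below the top edge, so the top edge sits at y_top = 2.85122 − 2.07 = 0.78122 m along the incline.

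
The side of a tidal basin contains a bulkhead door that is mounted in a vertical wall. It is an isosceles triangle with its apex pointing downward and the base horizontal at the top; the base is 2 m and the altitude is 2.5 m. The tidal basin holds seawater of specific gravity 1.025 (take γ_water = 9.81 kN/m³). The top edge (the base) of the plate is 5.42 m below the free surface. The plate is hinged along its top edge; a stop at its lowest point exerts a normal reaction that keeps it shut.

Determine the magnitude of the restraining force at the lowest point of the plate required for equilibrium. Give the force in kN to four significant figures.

P ≈ 55.89 kN

γ = 1.025 × 9.81 = 10.05525 kN/m³.
With the apex down, the centroid sits h/3 = 2.5/3 = 0.833333 m below the base (the top edge), so the centroid depth is h_c = 5.42 + 0.833333 = 6.25333 m.
A = ½ × 2 × 2.5 = 2.5 m².
Resultant F = γ·h_c·A = 10.05525 × 6.25333 × 2.5 = 157.197 kN.
I_c = b·h³/36 = 2 × 2.5³/36 = 0.868056 m⁴.
Centre of pressure: y_p = y_c + I_c/(y_c·A) = 6.25333 + 0.868056/(6.25333 × 2.5) = 6.25333 + 0.055526 = 6.30886 m along the plane.
The resultant acts 0.833333 + 0.055526 = 0.888859 m (along the plate) below the hinge at the top edge, so the moment about the hinge is M = F × 0.888859 = 157.197 × 0.888859 = 139.726 kN·m.
A normal force at the bottom, 2.5 m from the hinge, must supply this moment: P = 139.726/2.5 = 55.8904 kN.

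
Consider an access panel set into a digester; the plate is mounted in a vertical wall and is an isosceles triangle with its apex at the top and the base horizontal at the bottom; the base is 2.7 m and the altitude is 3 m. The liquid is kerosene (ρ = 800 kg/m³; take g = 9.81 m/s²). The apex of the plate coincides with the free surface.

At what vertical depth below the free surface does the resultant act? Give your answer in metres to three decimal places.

γ = ρg = 800 × 9.81 / 1000 = 7.848 kN/m³.
With the apex up, the centroid sits 2h/3 = 2 × 3/3 = 2 m below the apex, so the centroid depth is h_c = 2 m.
A = ½ × 2.7 × 3 = 4.05 m².
Resultant F = γ·h_c·A = 7.848 × 2 × 4.05 = 63.5688 kN.
I_c = b·h³/36 = 2.7 × 3³/36 = 2.025 m⁴.
Centre of pressure: y_p = y_c + I_c/(y_c·A) = 2 + 2.025/(2 × 4.05) = 2 + 0.25 = 2.25 m along the plane.

h_p = 2.250 m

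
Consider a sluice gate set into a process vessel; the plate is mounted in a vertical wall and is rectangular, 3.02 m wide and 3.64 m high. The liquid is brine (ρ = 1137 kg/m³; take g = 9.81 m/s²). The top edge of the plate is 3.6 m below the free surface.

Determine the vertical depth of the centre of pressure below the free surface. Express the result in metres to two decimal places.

γ = ρg = 1137 × 9.81 / 1000 = 11.15397 kN/m³.
The centroid lies 3.64/2 = 1.82 m below the top edge, so the centroid depth is h_c = 3.6 + 1.82 = 5.42 m.
A = 3.02 × 3.64 = 10.9928 m².
Resultant F = γ·h_c·A = 11.15397 × 5.42 × 10.9928 = 664.564 kN.
I_c = b·h³/12 = 3.02 × 3.64³/12 = 12.1375 m⁴.
Centre of pressure: y_p = y_c + I_c/(y_c·A) = 5.42 + 12.1375/(5.42 × 10.9928) = 5.42 + 0.203714 = 5.62371 m along the plane.

h_p = 5.62 m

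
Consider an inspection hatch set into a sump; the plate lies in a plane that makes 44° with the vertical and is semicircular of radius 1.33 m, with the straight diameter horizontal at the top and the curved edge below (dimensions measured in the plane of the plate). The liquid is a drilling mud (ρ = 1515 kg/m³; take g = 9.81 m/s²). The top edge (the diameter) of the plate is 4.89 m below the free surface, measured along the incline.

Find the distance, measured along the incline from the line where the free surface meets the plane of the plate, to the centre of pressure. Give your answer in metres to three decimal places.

y_p = 5.477 m

γ = ρg = 1515 × 9.81 / 1000 = 14.86215 kN/m³.
The plate makes 44° with the vertical, i.e. θ = 90° − 44° = 46° to the horizontal. Measuring y along the incline from the free-surface line, vertical depth h = y·sinθ with sinθ = 0.719340.
The centroid of a semicircle lies 4r/(3π) = 0.56447 m from the diameter, here below the top edge, so y_c = 4.89 + 0.56447 = 5.45447 m and h_c = 5.45447 × 0.719340 = 3.92362 m.
A = πr²/2 = π × 1.33²/2 = 2.77858 m².
Resultant F = γ·h_c·A = 14.86215 × 3.92362 × 2.77858 = 162.029 kN.
I_c = (π/8 − 8/(9π))·r⁴ = 0.109757 × 1.33⁴ = 0.34343 m⁴.
Centre of pressure: y_p = y_c + I_c/(y_c·A) = 5.45447 + 0.34343/(5.45447 × 2.77858) = 5.45447 + 0.0226601 = 5.47713 m along the plane.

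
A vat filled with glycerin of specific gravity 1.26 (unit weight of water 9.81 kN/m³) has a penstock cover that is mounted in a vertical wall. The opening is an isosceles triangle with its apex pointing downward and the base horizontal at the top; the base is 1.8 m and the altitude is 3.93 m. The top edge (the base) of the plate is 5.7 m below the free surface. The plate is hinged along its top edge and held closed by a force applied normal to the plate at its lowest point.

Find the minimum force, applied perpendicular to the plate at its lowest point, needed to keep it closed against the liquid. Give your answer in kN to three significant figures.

γ = 1.26 × 9.81 = 12.3606 kN/m³.
With the apex down, the centroid sits h/3 = 3.93/3 = 1.31 m below the base (the top edge), so the centroid depth is h_c = 5.7 + 1.31 = 7.01 m.
A = ½ × 1.8 × 3.93 = 3.537 m².
Resultant F = γ·h_c·A = 12.3606 × 7.01 × 3.537 = 306.473 kN.
I_c = b·h³/36 = 1.8 × 3.93³/36 = 3.03492 m⁴.
Centre of pressure: y_p = y_c + I_c/(y_c·A) = 7.01 + 3.03492/(7.01 × 3.537) = 7.01 + 0.122404 = 7.1324 m along the plane.
The resultant acts 1.31 + 0.122404 = 1.4324 m (along the plate) below the hinge at the top edge, so the moment about the hinge is M = F × 1.4324 = 306.473 × 1.4324 = 438.992 kN·m.
A normal force at the bottom, 3.93 m from the hinge, must supply this moment: P = 438.992/3.93 = 111.703 kN.

P ≈ 112 kN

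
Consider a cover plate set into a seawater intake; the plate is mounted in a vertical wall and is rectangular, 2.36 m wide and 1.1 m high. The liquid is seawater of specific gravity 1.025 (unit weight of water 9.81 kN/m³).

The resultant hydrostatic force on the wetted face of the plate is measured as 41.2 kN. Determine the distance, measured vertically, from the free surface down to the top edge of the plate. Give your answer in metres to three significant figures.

d_top ≈ 1.03 m

γ = 1.025 × 9.81 = 10.05525 kN/m³.
A = 2.36 × 1.1 = 2.596 m².
From F = γ·h_c·A, the centroid depth is h_c = 41.2/(10.05525 × 2.596) = 1.57834 m.
The centroid lies 1.1/2 = 0.55 m below the top edge, so the top edge sits at h_top = 1.57834 − 0.55 = 1.02834 m below the surface.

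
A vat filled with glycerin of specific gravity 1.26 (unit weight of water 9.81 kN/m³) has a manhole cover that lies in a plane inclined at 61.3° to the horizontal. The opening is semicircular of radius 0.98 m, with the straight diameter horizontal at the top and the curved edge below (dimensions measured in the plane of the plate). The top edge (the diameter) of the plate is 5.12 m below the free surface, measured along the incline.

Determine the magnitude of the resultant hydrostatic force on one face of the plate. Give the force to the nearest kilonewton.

γ = 1.26 × 9.81 = 12.3606 kN/m³.
Let θ = 61.3° be the plate's angle to the horizontal; measure y along the incline from where the plane meets the free surface. Vertical depth h = y·sinθ with sinθ = 0.877146.
The centroid of a semicircle lies 4r/(3π) = 0.415925 m from the diameter, here below the top edge, so y_c = 5.12 + 0.415925 = 5.53592 m and h_c = 5.53592 × 0.877146 = 4.85581 m.
A = πr²/2 = π × 0.98²/2 = 1.50859 m².
Resultant F = γ·h_c·A = 12.3606 × 4.85581 × 1.50859 = 90.5467 kN.

F ≈ 91 kN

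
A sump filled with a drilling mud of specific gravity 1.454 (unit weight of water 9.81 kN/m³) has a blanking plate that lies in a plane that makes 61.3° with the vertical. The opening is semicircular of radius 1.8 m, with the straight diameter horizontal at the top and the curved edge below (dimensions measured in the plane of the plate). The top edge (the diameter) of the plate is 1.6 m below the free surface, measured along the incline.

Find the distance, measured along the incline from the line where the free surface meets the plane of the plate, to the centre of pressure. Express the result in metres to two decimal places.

γ = 1.454 × 9.81 = 14.26374 kN/m³.
The plate makes 61.3° with the vertical, i.e. θ = 90° − 61.3° = 28.7° to the horizontal. Measuring y along the incline from the free-surface line, vertical depth h = y·sinθ with sinθ = 0.480223.
The centroid of a semicircle lies 4r/(3π) = 0.763944 m from the diameter, here below the top edge, so y_c = 1.6 + 0.763944 = 2.36394 m and h_c = 2.36394 × 0.480223 = 1.13522 m.
A = πr²/2 = π × 1.8²/2 = 5.08938 m².
Resultant F = γ·h_c·A = 14.26374 × 1.13522 × 5.08938 = 82.4097 kN.
I_c = (π/8 − 8/(9π))·r⁴ = 0.109757 × 1.8⁴ = 1.15219 m⁴.
Centre of pressure: y_p = y_c + I_c/(y_c·A) = 2.36394 + 1.15219/(2.36394 × 5.08938) = 2.36394 + 0.0957685 = 2.45971 m along the plane.

y_p = 2.46 m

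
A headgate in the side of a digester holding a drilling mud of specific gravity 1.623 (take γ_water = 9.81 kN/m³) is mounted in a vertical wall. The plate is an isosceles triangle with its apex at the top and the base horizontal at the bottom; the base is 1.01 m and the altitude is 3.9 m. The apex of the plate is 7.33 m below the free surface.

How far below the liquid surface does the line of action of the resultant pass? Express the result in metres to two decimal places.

γ = 1.623 × 9.81 = 15.92163 kN/m³.
With the apex up, the centroid sits 2h/3 = 2 × 3.9/3 = 2.6 m below the apex, so the centroid depth is h_c = 7.33 + 2.6 = 9.93 m.
A = ½ × 1.01 × 3.9 = 1.9695 m².
Resultant F = γ·h_c·A = 15.92163 × 9.93 × 1.9695 = 311.381 kN.
I_c = b·h³/36 = 1.01 × 3.9³/36 = 1.66423 m⁴.
Centre of pressure: y_p = y_c + I_c/(y_c·A) = 9.93 + 1.66423/(9.93 × 1.9695) = 9.93 + 0.0850958 = 10.0151 m along the plane.

h_p = 10.02 m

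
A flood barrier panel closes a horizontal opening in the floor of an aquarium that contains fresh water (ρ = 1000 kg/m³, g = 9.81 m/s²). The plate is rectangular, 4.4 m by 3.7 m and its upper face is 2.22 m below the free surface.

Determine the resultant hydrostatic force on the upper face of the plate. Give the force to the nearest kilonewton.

γ = ρg = 1000 × 9.81 = 9810 N/m³ = 9.81 kN/m³.
The plate is horizontal, so pressure is uniform at p = γ·h = 9.81 × 2.22 = 21.7782 kN/m².
A = 4.4 × 3.7 = 16.28 m².
F = p·A = 21.7782 × 16.28 = 354.549 kN.

F ≈ 355 kN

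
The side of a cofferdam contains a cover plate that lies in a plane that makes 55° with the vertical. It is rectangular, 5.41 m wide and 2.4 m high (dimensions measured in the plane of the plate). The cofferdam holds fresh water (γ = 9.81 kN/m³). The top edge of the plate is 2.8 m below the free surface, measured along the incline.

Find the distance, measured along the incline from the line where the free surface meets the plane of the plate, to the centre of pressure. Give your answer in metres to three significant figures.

y_p = 4.12 m

γ = 9.81 kN/m³.
The plate makes 55° with the vertical, i.e. θ = 90° − 55° = 35° to the horizontal. Measuring y along the incline from the free-surface line, vertical depth h = y·sinθ with sinθ = 0.573576.
The centroid lies 2.4/2 = 1.2 m below the top edge, so y_c = 2.8 + 1.2 = 4 m and h_c = 4 × 0.573576 = 2.2943 m.
A = 5.41 × 2.4 = 12.984 m².
Resultant F = γ·h_c·A = 9.81 × 2.2943 × 12.984 = 292.232 kN.
I_c = b·h³/12 = 5.41 × 2.4³/12 = 6.23232 m⁴.
Centre of pressure: y_p = y_c + I_c/(y_c·A) = 4 + 6.23232/(4 × 12.984) = 4 + 0.12 = 4.12 m along the plane.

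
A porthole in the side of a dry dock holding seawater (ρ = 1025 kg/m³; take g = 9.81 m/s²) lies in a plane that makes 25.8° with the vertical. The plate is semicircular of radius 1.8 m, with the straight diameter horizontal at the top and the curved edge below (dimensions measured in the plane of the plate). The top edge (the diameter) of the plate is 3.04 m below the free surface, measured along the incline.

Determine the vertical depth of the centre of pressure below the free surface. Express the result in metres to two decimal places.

h_p = 3.48 m

γ = ρg = 1025 × 9.81 / 1000 = 10.05525 kN/m³.
The plate makes 25.8° with the vertical, i.e. θ = 90° − 25.8° = 64.2° to the horizontal. Measuring y along the incline from the free-surface line, vertical depth h = y·sinθ with sinθ = 0.900319.
The centroid of a semicircle lies 4r/(3π) = 0.763944 m from the diameter, here below the top edge, so y_c = 3.04 + 0.763944 = 3.80394 m and h_c = 3.80394 × 0.900319 = 3.42476 m.
A = πr²/2 = π × 1.8²/2 = 5.08938 m².
Resultant F = γ·h_c·A = 10.05525 × 3.42476 × 5.08938 = 175.262 kN.
I_c = (π/8 − 8/(9π))·r⁴ = 0.109757 × 1.8⁴ = 1.15219 m⁴.
Centre of pressure: y_p = y_c + I_c/(y_c·A) = 3.80394 + 1.15219/(3.80394 × 5.08938) = 3.80394 + 0.0595149 = 3.86345 m along the plane.
Vertically, h_p = y_p·sinθ = 3.86345 × 0.900319 = 3.47834 m.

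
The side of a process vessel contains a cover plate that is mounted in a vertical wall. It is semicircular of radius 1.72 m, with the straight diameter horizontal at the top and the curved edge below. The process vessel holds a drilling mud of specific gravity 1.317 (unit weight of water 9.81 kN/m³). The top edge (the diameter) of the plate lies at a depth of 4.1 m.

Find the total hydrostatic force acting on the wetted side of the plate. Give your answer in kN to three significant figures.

F ≈ 290 kN

γ = 1.317 × 9.81 = 12.91977 kN/m³.
The centroid of a semicircle lies 4r/(3π) = 0.729991 m from the diameter, here below the top edge, so the centroid depth is h_c = 4.1 + 0.729991 = 4.82999 m.
A = πr²/2 = π × 1.72²/2 = 4.64704 m².
Resultant F = γ·h_c·A = 12.91977 × 4.82999 × 4.64704 = 289.986 kN.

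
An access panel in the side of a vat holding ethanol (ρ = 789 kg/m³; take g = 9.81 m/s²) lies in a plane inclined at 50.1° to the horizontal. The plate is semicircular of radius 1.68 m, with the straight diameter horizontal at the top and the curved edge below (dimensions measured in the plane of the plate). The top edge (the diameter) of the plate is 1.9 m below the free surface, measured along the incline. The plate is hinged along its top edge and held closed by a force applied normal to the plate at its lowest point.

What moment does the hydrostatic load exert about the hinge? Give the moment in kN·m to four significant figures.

M ≈ 54.24 kN·m

γ = ρg = 789 × 9.81 / 1000 = 7.74009 kN/m³.
Let θ = 50.1° be the plate's angle to the horizontal; measure y along the incline from where the plane meets the free surface. Vertical depth h = y·sinθ with sinθ = 0.767165.
The centroid of a semicircle lies 4r/(3π) = 0.713014 m from the diameter, here below the top edge, so y_c = 1.9 + 0.713014 = 2.61301 m and h_c = 2.61301 × 0.767165 = 2.00461 m.
A = πr²/2 = π × 1.68²/2 = 4.43342 m².
Resultant F = γ·h_c·A = 7.74009 × 2.00461 × 4.43342 = 68.7883 kN.
I_c = (π/8 − 8/(9π))·r⁴ = 0.109757 × 1.68⁴ = 0.874318 m⁴.
Centre of pressure: y_p = y_c + I_c/(y_c·A) = 2.61301 + 0.874318/(2.61301 × 4.43342) = 2.61301 + 0.0754726 = 2.68848 m along the plane.
The resultant acts 0.713014 + 0.0754726 = 0.788487 m (along the plate) below the hinge at the top edge, so the moment about the hinge is M = F × 0.788487 = 68.7883 × 0.788487 = 54.2387 kN·m.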